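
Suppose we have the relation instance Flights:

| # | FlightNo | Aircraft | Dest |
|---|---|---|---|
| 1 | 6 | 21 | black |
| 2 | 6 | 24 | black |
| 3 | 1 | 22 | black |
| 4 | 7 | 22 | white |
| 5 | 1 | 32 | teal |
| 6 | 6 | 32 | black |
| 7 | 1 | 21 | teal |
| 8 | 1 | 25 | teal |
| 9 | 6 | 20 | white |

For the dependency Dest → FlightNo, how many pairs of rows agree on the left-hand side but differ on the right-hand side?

Dest=black: violating pairs (1,3), (2,3), (3,6) — 3 pairs.
Dest=white: violating pairs (4,9) — 1 pair.
Dest=teal: all 3 rows agree on FlightNo — 0 pairs.

4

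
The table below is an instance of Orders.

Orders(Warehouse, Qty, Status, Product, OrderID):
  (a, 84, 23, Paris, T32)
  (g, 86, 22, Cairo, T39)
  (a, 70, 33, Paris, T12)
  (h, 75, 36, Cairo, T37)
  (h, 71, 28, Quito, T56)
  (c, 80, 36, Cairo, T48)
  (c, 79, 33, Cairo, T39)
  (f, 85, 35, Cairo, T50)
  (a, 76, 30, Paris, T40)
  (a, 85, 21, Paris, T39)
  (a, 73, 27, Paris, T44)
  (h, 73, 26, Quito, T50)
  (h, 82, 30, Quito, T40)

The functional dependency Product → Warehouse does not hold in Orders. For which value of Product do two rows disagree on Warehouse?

Cairo

Product=Paris: 5 rows → Warehouse = a, a, a, a, a ✓
Product=Cairo: 5 rows → Warehouse takes values {g, h, c, f} — violation
Product=Quito: 3 rows → Warehouse = h, h, h ✓
The only Product value with inconsistent Warehouse is Product=Cairo.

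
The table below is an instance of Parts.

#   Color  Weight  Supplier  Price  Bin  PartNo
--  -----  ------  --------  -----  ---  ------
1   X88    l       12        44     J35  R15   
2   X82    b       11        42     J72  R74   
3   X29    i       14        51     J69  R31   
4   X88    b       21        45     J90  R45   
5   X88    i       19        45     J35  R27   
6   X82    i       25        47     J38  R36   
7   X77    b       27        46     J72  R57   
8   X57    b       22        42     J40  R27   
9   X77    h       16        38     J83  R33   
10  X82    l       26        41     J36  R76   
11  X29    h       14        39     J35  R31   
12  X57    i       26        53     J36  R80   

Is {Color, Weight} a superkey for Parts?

Yes

All 12 rows have distinct {Color, Weight} values, so {Color, Weight} → (all attributes) holds and {Color, Weight} is a superkey.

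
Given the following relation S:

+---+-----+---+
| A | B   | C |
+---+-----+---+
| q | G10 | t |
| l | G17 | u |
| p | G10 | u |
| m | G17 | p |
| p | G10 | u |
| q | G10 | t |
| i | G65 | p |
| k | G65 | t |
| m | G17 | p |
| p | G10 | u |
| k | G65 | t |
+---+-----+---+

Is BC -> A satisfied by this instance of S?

(B=G10, C=t): 2 rows → A = q, q ✓
(B=G17, C=u): 1 row → A = l ✓
(B=G10, C=u): 3 rows → A = p, p, p ✓
(B=G17, C=p): 2 rows → A = m, m ✓
(B=G65, C=p): 1 row → A = i ✓
(B=G65, C=t): 2 rows → A = k, k ✓
Every BC value is associated with a single A value, so BC -> A holds.

Yes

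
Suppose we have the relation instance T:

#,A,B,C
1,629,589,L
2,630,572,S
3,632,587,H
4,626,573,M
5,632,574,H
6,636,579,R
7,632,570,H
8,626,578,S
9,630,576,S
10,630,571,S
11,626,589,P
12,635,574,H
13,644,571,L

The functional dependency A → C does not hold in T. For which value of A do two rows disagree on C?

A=629: row 1 → C = L ✓
A=630: rows 2, 9, 10 → C = S, S, S ✓
A=632: rows 3, 5, 7 → C = H, H, H ✓
A=626: rows 4, 8, 11 → C takes values {M, S, P} — violation
A=636: row 6 → C = R ✓
A=635: row 12 → C = H ✓
A=644: row 13 → C = L ✓
The only A value with inconsistent C is A=626.

626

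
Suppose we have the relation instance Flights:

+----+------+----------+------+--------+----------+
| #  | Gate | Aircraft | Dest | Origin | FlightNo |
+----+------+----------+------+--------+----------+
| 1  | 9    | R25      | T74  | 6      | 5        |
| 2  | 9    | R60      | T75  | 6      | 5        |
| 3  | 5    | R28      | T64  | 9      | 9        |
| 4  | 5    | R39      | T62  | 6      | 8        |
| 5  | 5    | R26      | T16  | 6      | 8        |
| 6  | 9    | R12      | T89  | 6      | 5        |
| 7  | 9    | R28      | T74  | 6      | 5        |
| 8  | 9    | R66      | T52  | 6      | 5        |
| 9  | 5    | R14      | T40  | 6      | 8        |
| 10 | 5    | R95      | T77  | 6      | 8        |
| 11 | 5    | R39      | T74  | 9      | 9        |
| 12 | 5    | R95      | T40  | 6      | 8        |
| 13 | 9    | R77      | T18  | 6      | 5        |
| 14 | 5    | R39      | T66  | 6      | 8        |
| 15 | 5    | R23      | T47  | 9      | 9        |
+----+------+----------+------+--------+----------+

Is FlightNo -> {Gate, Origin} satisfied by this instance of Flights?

FlightNo=5: rows 1, 2, 6, 7, 8, 13 → {Gate,Origin} = (9, 6), (9, 6), (9, 6), (9, 6), (9, 6), (9, 6) ✓
FlightNo=9: rows 3, 11, 15 → {Gate,Origin} = (5, 9), (5, 9), (5, 9) ✓
FlightNo=8: rows 4, 5, 9, 10, 12, 14 → {Gate,Origin} = (5, 6), (5, 6), (5, 6), (5, 6), (5, 6), (5, 6) ✓
Every FlightNo value is associated with a single {Gate, Origin} value, so FlightNo -> {Gate, Origin} holds.

Yes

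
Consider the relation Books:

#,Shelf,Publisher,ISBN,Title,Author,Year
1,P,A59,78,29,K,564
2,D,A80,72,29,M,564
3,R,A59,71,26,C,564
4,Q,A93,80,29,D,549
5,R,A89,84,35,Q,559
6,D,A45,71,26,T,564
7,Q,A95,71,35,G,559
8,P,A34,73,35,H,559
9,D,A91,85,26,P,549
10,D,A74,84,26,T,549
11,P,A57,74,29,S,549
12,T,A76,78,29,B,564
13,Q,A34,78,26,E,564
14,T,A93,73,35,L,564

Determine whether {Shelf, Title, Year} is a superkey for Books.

No

Rows 9 and 10 have the same {Shelf, Title, Year} value (Shelf=D, Title=26, Year=549) but are distinct tuples, so {Shelf, Title, Year} does not determine every attribute — not a superkey.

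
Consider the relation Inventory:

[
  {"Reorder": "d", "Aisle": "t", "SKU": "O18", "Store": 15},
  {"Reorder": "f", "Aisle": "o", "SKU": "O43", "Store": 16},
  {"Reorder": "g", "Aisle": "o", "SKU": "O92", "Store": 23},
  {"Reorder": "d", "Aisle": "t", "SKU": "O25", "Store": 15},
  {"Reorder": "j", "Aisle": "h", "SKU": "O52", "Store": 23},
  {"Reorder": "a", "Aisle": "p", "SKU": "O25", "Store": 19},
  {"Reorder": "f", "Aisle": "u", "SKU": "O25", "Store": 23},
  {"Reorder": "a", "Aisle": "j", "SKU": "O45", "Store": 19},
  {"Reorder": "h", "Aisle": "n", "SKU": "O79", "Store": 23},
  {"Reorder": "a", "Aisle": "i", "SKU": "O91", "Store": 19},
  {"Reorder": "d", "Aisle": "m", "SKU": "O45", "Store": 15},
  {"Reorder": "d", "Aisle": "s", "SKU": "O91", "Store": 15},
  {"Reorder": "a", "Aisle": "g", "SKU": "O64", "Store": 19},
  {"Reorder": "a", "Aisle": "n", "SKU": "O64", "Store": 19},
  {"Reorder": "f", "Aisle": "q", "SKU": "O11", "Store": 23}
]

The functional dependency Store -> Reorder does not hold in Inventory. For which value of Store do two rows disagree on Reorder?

Store=15: 4 rows → Reorder = d, d, d, d ✓
Store=16: 1 row → Reorder = f ✓
Store=23: 5 rows → Reorder takes values {g, j, f, h} — violation
Store=19: 5 rows → Reorder = a, a, a, a, a ✓
The only Store value with inconsistent Reorder is Store=23.

23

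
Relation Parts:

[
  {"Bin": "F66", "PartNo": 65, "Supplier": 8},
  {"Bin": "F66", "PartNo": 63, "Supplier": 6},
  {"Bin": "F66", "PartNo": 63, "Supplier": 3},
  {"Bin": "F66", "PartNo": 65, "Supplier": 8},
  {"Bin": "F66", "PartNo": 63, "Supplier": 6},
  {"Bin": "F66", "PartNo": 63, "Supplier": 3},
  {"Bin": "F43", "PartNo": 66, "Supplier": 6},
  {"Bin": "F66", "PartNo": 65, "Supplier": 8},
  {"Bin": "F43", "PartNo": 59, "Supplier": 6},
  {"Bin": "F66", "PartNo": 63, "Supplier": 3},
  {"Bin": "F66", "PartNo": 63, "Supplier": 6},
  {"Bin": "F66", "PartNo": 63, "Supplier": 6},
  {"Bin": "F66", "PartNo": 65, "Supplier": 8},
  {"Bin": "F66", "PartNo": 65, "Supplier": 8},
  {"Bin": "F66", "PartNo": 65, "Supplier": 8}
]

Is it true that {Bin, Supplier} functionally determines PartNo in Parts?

No

(Bin=F66, Supplier=8): 6 rows → PartNo = 65, 65, 65, 65, 65, 65 ✓
(Bin=F66, Supplier=6): 4 rows → PartNo = 63, 63, 63, 63 ✓
(Bin=F66, Supplier=3): 3 rows → PartNo = 63, 63, 63 ✓
(Bin=F43, Supplier=6): 2 rows → PartNo takes values {66, 59} — violation
Two rows agree on {Bin, Supplier} but differ on PartNo, so {Bin, Supplier} -> PartNo does not hold.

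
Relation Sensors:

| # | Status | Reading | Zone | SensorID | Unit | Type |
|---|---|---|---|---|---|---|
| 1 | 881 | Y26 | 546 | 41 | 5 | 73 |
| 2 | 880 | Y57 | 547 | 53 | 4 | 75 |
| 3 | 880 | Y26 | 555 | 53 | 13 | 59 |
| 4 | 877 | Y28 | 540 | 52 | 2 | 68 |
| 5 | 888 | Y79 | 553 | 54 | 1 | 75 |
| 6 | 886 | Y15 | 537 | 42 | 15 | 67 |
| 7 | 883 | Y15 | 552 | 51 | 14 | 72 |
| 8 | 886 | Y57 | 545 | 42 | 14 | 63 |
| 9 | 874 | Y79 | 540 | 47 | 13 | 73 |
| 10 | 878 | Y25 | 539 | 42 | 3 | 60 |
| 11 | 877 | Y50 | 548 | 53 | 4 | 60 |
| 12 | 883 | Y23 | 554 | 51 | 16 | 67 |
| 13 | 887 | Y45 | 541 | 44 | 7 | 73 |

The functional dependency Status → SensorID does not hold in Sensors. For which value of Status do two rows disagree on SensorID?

877

Status=881: row 1 → SensorID = 41 ✓
Status=880: rows 2, 3 → SensorID = 53, 53 ✓
Status=877: rows 4, 11 → SensorID takes values {52, 53} — violation
Status=888: row 5 → SensorID = 54 ✓
Status=886: rows 6, 8 → SensorID = 42, 42 ✓
Status=883: rows 7, 12 → SensorID = 51, 51 ✓
Status=874: row 9 → SensorID = 47 ✓
Status=878: row 10 → SensorID = 42 ✓
Status=887: row 13 → SensorID = 44 ✓
The only Status value with inconsistent SensorID is Status=877.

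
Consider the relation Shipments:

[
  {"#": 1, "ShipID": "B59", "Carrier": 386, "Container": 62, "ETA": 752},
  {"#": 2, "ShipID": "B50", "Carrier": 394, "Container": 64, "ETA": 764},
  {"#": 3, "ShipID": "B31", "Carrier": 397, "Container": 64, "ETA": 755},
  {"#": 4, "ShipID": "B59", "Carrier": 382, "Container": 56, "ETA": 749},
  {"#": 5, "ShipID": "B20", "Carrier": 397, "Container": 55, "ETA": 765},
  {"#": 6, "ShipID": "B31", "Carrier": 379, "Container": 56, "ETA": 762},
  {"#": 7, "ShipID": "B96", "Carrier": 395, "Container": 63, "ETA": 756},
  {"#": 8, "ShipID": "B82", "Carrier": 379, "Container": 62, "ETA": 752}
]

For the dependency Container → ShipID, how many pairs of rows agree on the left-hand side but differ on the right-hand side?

Container=62: violating pairs (1,8) — 1 pair.
Container=64: violating pairs (2,3) — 1 pair.
Container=56: violating pairs (4,6) — 1 pair.

3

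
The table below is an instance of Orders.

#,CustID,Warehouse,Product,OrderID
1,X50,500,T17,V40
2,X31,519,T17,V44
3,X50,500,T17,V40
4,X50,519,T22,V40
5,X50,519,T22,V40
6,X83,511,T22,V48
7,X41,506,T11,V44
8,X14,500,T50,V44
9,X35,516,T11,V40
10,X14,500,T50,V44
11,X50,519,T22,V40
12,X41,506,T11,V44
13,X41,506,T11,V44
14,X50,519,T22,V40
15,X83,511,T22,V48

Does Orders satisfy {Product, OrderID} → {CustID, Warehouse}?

(Product=T17, OrderID=V40): rows 1, 3 → {CustID,Warehouse} = (X50, 500), (X50, 500) ✓
(Product=T17, OrderID=V44): row 2 → {CustID,Warehouse} = (X31, 519) ✓
(Product=T22, OrderID=V40): rows 4, 5, 11, 14 → {CustID,Warehouse} = (X50, 519), (X50, 519), (X50, 519), (X50, 519) ✓
(Product=T22, OrderID=V48): rows 6, 15 → {CustID,Warehouse} = (X83, 511), (X83, 511) ✓
(Product=T11, OrderID=V44): rows 7, 12, 13 → {CustID,Warehouse} = (X41, 506), (X41, 506), (X41, 506) ✓
(Product=T50, OrderID=V44): rows 8, 10 → {CustID,Warehouse} = (X14, 500), (X14, 500) ✓
(Product=T11, OrderID=V40): row 9 → {CustID,Warehouse} = (X35, 516) ✓
Every {Product, OrderID} value is associated with a single {CustID, Warehouse} value, so {Product, OrderID} → {CustID, Warehouse} holds.

Yes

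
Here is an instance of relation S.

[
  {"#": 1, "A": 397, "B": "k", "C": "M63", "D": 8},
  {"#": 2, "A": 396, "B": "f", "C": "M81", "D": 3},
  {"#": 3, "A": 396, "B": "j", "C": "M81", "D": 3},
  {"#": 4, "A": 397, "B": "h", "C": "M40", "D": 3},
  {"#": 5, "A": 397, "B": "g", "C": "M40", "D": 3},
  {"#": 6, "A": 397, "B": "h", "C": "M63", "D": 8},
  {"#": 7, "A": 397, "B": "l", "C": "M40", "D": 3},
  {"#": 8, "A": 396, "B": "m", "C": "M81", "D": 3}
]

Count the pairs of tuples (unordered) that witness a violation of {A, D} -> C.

0

(A=397, D=8): all 2 rows agree on C — 0 pairs.
(A=396, D=3): all 3 rows agree on C — 0 pairs.
(A=397, D=3): all 3 rows agree on C — 0 pairs.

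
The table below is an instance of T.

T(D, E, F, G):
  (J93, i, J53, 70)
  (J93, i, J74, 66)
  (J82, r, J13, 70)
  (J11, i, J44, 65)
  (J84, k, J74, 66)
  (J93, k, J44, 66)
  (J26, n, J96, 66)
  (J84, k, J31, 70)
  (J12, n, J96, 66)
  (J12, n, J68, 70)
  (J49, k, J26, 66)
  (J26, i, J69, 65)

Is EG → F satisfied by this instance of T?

No

(E=i, G=70): 1 row → F = J53 ✓
(E=i, G=66): 1 row → F = J74 ✓
(E=r, G=70): 1 row → F = J13 ✓
(E=i, G=65): 2 rows → F takes values {J44, J69} — violation
(E=k, G=66): 3 rows → F takes values {J74, J44, J26} — violation
(E=n, G=66): 2 rows → F = J96, J96 ✓
(E=k, G=70): 1 row → F = J31 ✓
(E=n, G=70): 1 row → F = J68 ✓
Two rows agree on EG but differ on F, so EG → F does not hold.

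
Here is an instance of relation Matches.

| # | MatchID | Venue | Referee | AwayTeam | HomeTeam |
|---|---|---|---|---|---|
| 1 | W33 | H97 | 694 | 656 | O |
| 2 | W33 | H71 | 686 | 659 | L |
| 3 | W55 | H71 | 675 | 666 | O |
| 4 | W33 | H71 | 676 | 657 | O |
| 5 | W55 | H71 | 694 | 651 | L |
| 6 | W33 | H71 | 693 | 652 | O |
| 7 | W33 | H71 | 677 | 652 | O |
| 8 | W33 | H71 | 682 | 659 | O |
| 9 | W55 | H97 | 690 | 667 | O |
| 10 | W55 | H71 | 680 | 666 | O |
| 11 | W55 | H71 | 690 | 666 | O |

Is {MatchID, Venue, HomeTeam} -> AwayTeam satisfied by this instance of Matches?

(MatchID=W33, Venue=H97, HomeTeam=O): row 1 → AwayTeam = 656 ✓
(MatchID=W33, Venue=H71, HomeTeam=L): row 2 → AwayTeam = 659 ✓
(MatchID=W55, Venue=H71, HomeTeam=O): rows 3, 10, 11 → AwayTeam = 666, 666, 666 ✓
(MatchID=W33, Venue=H71, HomeTeam=O): rows 4, 6, 7, 8 → AwayTeam takes values {657, 652, 659} — violation
(MatchID=W55, Venue=H71, HomeTeam=L): row 5 → AwayTeam = 651 ✓
(MatchID=W55, Venue=H97, HomeTeam=O): row 9 → AwayTeam = 667 ✓
Two rows agree on {MatchID, Venue, HomeTeam} but differ on AwayTeam, so {MatchID, Venue, HomeTeam} -> AwayTeam does not hold.

No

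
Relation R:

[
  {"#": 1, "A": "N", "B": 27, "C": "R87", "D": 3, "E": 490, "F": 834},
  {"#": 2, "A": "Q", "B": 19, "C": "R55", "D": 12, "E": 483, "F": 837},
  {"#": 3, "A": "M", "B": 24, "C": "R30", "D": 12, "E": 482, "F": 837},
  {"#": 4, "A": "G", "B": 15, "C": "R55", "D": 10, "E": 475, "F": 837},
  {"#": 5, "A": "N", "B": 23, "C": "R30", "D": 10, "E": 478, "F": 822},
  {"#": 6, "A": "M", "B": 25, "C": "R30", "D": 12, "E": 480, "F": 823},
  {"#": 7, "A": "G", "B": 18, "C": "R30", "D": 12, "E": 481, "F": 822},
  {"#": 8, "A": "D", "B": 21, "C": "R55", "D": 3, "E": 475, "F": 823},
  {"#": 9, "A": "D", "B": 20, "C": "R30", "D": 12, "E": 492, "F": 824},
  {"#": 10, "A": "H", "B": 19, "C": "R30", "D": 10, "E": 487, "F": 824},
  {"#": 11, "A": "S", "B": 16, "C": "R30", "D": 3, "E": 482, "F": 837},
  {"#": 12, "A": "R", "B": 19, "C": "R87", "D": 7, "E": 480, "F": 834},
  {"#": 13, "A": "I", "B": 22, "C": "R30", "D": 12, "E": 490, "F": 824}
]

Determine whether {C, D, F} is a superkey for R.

No

Rows 9 and 13 have the same {C, D, F} value (C=R30, D=12, F=824) but are distinct tuples, so {C, D, F} does not determine every attribute — not a superkey.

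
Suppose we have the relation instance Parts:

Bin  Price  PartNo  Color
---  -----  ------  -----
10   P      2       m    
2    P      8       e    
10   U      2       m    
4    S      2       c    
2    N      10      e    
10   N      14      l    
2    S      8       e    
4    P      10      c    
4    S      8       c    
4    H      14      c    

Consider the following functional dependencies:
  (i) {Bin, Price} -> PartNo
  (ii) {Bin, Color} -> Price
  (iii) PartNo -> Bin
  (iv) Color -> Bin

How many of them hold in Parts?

(i) {Bin, Price} -> PartNo: (Bin=4, Price=S): 2 rows → PartNo takes values {2, 8} — violation — fails.
(ii) {Bin, Color} -> Price: (Bin=10, Color=m): 2 rows → Price takes values {P, U} — violation; (Bin=2, Color=e): 3 rows → Price takes values {P, N, S} — violation; (Bin=4, Color=c): 4 rows → Price takes values {S, P, H} — violation — fails.
(iii) PartNo -> Bin: PartNo=2: 3 rows → Bin takes values {10, 4} — violation; PartNo=8: 3 rows → Bin takes values {2, 4} — violation; PartNo=10: 2 rows → Bin takes values {2, 4} — violation; PartNo=14: 2 rows → Bin takes values {10, 4} — violation — fails.
(iv) Color -> Bin: every LHS value maps to a single RHS value — holds.
1 of the 4 dependencies holds.

1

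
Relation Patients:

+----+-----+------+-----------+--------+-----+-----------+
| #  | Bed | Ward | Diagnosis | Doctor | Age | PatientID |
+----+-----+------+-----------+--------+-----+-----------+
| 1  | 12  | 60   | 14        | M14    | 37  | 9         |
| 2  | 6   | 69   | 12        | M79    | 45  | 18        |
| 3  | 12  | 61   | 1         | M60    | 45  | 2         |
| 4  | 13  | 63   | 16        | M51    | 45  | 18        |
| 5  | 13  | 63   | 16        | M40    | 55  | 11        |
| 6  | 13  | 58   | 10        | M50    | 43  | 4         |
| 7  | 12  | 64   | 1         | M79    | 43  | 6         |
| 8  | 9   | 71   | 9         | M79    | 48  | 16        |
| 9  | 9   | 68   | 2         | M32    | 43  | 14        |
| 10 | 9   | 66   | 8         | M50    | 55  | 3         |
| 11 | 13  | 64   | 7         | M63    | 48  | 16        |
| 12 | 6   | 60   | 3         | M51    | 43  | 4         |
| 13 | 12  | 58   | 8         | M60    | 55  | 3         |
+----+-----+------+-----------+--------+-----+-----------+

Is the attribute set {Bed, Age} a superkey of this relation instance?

All 13 rows have distinct {Bed, Age} values, so {Bed, Age} → (all attributes) holds and {Bed, Age} is a superkey.

Yes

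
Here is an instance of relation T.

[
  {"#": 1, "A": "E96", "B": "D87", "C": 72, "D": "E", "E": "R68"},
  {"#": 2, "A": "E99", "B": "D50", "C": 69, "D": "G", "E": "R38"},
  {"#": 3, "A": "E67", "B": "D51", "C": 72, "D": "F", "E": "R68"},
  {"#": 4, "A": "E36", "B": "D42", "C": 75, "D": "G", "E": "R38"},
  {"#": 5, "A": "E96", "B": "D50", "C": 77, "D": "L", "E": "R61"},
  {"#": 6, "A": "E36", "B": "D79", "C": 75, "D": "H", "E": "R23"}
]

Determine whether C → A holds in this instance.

C=72: rows 1, 3 → A takes values {E96, E67} — violation
C=69: row 2 → A = E99 ✓
C=75: rows 4, 6 → A = E36, E36 ✓
C=77: row 5 → A = E96 ✓
Two rows agree on C but differ on A, so C → A does not hold.

No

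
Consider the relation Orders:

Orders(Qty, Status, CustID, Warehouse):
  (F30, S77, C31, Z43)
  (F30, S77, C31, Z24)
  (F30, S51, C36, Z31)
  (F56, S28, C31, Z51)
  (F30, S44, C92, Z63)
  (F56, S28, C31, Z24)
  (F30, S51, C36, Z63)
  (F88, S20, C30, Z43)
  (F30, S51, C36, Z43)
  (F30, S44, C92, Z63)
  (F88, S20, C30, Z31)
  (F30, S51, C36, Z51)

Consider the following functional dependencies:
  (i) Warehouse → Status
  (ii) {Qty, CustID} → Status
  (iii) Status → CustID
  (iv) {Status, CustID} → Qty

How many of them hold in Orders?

3

(i) Warehouse → Status: Warehouse=Z43: 3 rows → Status takes values {S77, S20, S51} — violation; Warehouse=Z24: 2 rows → Status takes values {S77, S28} — violation; Warehouse=Z31: 2 rows → Status takes values {S51, S20} — violation; Warehouse=Z51: 2 rows → Status takes values {S28, S51} — violation; Warehouse=Z63: 3 rows → Status takes values {S44, S51} — violation — fails.
(ii) {Qty, CustID} → Status: every LHS value maps to a single RHS value — holds.
(iii) Status → CustID: every LHS value maps to a single RHS value — holds.
(iv) {Status, CustID} → Qty: every LHS value maps to a single RHS value — holds.
3 of the 4 dependencies hold.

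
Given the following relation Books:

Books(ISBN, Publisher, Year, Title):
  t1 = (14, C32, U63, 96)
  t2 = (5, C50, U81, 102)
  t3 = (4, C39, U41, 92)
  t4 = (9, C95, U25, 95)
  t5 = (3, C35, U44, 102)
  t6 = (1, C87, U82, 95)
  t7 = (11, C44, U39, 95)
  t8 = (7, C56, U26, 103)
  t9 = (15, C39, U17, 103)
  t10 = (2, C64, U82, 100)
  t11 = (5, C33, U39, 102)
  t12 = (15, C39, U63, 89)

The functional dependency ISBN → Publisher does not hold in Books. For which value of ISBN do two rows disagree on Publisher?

ISBN=14: row 1 → Publisher = C32 ✓
ISBN=5: rows 2, 11 → Publisher takes values {C50, C33} — violation
ISBN=4: row 3 → Publisher = C39 ✓
ISBN=9: row 4 → Publisher = C95 ✓
ISBN=3: row 5 → Publisher = C35 ✓
ISBN=1: row 6 → Publisher = C87 ✓
ISBN=11: row 7 → Publisher = C44 ✓
ISBN=7: row 8 → Publisher = C56 ✓
ISBN=15: rows 9, 12 → Publisher = C39, C39 ✓
ISBN=2: row 10 → Publisher = C64 ✓
The only ISBN value with inconsistent Publisher is ISBN=5.

5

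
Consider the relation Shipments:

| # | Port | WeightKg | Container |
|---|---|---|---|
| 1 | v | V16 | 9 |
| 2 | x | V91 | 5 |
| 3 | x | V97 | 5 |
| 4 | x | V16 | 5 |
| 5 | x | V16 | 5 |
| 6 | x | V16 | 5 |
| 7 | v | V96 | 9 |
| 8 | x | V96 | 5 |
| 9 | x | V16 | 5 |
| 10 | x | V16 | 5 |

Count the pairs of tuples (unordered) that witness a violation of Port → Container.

Port=v: all 2 rows agree on Container — 0 pairs.
Port=x: all 8 rows agree on Container — 0 pairs.

0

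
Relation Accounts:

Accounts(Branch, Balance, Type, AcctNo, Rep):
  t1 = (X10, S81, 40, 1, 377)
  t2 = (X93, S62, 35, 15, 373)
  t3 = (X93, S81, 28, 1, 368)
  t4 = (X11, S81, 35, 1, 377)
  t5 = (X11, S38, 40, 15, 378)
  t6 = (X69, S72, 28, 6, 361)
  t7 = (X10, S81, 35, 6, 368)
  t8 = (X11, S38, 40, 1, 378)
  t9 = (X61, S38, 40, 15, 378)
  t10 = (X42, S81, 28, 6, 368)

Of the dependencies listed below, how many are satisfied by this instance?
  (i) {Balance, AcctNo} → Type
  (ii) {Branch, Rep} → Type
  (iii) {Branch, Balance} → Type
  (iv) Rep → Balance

2

(i) {Balance, AcctNo} → Type: (Balance=S81, AcctNo=1): rows 1, 3, 4 → Type takes values {40, 28, 35} — violation; (Balance=S81, AcctNo=6): rows 7, 10 → Type takes values {35, 28} — violation — fails.
(ii) {Branch, Rep} → Type: every LHS value maps to a single RHS value — holds.
(iii) {Branch, Balance} → Type: (Branch=X10, Balance=S81): rows 1, 7 → Type takes values {40, 35} — violation — fails.
(iv) Rep → Balance: every LHS value maps to a single RHS value — holds.
2 of the 4 dependencies hold.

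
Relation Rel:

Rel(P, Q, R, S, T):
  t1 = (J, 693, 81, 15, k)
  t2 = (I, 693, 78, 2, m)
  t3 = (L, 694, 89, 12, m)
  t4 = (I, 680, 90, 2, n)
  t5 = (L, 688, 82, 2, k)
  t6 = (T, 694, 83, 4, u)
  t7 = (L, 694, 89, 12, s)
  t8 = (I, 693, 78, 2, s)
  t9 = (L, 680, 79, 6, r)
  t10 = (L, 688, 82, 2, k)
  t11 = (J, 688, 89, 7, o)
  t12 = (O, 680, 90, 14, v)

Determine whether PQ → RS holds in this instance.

(P=J, Q=693): row 1 → {R,S} = (81, 15) ✓
(P=I, Q=693): rows 2, 8 → {R,S} = (78, 2), (78, 2) ✓
(P=L, Q=694): rows 3, 7 → {R,S} = (89, 12), (89, 12) ✓
(P=I, Q=680): row 4 → {R,S} = (90, 2) ✓
(P=L, Q=688): rows 5, 10 → {R,S} = (82, 2), (82, 2) ✓
(P=T, Q=694): row 6 → {R,S} = (83, 4) ✓
(P=L, Q=680): row 9 → {R,S} = (79, 6) ✓
(P=J, Q=688): row 11 → {R,S} = (89, 7) ✓
(P=O, Q=680): row 12 → {R,S} = (90, 14) ✓
Every PQ value is associated with a single RS value, so PQ → RS holds.

Yes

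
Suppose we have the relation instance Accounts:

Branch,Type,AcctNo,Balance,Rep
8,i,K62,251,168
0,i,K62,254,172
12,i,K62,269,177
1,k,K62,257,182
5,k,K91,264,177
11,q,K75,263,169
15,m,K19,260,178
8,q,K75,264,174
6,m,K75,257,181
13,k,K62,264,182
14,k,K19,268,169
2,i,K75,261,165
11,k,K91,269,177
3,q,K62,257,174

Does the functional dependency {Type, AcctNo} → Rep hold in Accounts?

No

(Type=i, AcctNo=K62): 3 rows → Rep takes values {168, 172, 177} — violation
(Type=k, AcctNo=K62): 2 rows → Rep = 182, 182 ✓
(Type=k, AcctNo=K91): 2 rows → Rep = 177, 177 ✓
(Type=q, AcctNo=K75): 2 rows → Rep takes values {169, 174} — violation
(Type=m, AcctNo=K19): 1 row → Rep = 178 ✓
(Type=m, AcctNo=K75): 1 row → Rep = 181 ✓
(Type=k, AcctNo=K19): 1 row → Rep = 169 ✓
(Type=i, AcctNo=K75): 1 row → Rep = 165 ✓
(Type=q, AcctNo=K62): 1 row → Rep = 174 ✓
Two rows agree on {Type, AcctNo} but differ on Rep, so {Type, AcctNo} → Rep does not hold.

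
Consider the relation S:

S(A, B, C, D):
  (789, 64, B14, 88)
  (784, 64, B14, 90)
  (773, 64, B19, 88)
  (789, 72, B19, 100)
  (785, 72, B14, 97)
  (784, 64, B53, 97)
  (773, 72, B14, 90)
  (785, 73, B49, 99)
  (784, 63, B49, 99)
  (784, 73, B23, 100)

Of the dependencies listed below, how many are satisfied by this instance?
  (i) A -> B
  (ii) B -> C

0

(i) A -> B: A=789: 2 rows → B takes values {64, 72} — violation; A=784: 4 rows → B takes values {64, 63, 73} — violation; A=773: 2 rows → B takes values {64, 72} — violation; A=785: 2 rows → B takes values {72, 73} — violation — fails.
(ii) B -> C: B=64: 4 rows → C takes values {B14, B19, B53} — violation; B=72: 3 rows → C takes values {B19, B14} — violation; B=73: 2 rows → C takes values {B49, B23} — violation — fails.
None of the 2 dependencies hold.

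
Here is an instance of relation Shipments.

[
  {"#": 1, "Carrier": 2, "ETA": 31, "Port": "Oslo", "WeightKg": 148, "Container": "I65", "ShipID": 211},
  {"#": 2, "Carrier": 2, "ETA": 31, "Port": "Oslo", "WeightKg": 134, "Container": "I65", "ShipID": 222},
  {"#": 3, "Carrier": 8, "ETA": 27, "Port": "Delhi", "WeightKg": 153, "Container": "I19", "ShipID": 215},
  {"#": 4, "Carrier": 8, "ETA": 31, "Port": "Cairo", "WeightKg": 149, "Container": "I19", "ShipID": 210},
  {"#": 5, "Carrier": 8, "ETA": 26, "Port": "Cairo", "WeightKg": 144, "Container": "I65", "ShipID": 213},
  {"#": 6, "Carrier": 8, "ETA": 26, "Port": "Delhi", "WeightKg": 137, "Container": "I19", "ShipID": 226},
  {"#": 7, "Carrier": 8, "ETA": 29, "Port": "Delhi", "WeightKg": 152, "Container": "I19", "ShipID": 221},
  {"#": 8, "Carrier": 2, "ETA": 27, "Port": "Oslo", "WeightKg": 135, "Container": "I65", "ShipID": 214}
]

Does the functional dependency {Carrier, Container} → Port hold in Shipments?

(Carrier=2, Container=I65): rows 1, 2, 8 → Port = Oslo, Oslo, Oslo ✓
(Carrier=8, Container=I19): rows 3, 4, 6, 7 → Port takes values {Delhi, Cairo} — violation
(Carrier=8, Container=I65): row 5 → Port = Cairo ✓
Two rows agree on {Carrier, Container} but differ on Port, so {Carrier, Container} → Port does not hold.

No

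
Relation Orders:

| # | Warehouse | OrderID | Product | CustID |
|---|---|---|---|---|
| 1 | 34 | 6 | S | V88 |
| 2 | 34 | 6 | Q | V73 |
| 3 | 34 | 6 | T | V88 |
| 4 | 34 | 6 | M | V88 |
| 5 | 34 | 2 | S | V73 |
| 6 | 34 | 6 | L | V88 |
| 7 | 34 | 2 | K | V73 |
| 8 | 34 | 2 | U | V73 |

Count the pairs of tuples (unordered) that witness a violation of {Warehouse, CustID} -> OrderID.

(Warehouse=34, CustID=V88): all 4 rows agree on OrderID — 0 pairs.
(Warehouse=34, CustID=V73): violating pairs (2,5), (2,7), (2,8) — 3 pairs.

3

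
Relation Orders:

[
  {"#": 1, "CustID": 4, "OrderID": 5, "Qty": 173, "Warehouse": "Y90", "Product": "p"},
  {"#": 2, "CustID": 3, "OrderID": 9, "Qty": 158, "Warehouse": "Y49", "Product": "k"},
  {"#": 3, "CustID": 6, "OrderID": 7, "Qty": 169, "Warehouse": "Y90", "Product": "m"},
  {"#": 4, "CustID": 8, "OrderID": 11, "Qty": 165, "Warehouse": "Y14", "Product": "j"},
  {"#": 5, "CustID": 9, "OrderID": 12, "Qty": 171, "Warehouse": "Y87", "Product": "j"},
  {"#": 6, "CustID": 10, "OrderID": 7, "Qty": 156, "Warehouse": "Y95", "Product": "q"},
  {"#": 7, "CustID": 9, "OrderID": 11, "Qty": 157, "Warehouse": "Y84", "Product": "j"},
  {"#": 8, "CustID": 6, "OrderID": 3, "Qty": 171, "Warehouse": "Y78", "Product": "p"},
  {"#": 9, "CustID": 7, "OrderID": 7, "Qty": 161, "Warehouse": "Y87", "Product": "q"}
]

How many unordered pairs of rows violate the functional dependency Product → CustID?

4

Product=p: violating pairs (1,8) — 1 pair.
Product=j: violating pairs (4,5), (4,7) — 2 pairs.
Product=q: violating pairs (6,9) — 1 pair.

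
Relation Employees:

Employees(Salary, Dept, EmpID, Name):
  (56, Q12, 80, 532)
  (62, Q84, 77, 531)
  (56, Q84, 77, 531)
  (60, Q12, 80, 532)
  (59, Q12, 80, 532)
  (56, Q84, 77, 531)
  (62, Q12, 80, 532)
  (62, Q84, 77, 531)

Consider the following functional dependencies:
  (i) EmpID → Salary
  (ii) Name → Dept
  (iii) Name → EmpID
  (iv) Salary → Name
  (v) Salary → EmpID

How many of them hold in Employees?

(i) EmpID → Salary: EmpID=80: 4 rows → Salary takes values {56, 60, 59, 62} — violation; EmpID=77: 4 rows → Salary takes values {62, 56} — violation — fails.
(ii) Name → Dept: every LHS value maps to a single RHS value — holds.
(iii) Name → EmpID: every LHS value maps to a single RHS value — holds.
(iv) Salary → Name: Salary=56: 3 rows → Name takes values {532, 531} — violation; Salary=62: 3 rows → Name takes values {531, 532} — violation — fails.
(v) Salary → EmpID: Salary=56: 3 rows → EmpID takes values {80, 77} — violation; Salary=62: 3 rows → EmpID takes values {77, 80} — violation — fails.
2 of the 5 dependencies hold.

2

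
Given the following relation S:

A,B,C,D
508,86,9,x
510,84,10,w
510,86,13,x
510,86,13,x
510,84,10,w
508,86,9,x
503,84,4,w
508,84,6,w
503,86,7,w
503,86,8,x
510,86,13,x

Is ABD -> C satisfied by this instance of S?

(A=508, B=86, D=x): 2 rows → C = 9, 9 ✓
(A=510, B=84, D=w): 2 rows → C = 10, 10 ✓
(A=510, B=86, D=x): 3 rows → C = 13, 13, 13 ✓
(A=503, B=84, D=w): 1 row → C = 4 ✓
(A=508, B=84, D=w): 1 row → C = 6 ✓
(A=503, B=86, D=w): 1 row → C = 7 ✓
(A=503, B=86, D=x): 1 row → C = 8 ✓
Every ABD value is associated with a single C value, so ABD -> C holds.

Yes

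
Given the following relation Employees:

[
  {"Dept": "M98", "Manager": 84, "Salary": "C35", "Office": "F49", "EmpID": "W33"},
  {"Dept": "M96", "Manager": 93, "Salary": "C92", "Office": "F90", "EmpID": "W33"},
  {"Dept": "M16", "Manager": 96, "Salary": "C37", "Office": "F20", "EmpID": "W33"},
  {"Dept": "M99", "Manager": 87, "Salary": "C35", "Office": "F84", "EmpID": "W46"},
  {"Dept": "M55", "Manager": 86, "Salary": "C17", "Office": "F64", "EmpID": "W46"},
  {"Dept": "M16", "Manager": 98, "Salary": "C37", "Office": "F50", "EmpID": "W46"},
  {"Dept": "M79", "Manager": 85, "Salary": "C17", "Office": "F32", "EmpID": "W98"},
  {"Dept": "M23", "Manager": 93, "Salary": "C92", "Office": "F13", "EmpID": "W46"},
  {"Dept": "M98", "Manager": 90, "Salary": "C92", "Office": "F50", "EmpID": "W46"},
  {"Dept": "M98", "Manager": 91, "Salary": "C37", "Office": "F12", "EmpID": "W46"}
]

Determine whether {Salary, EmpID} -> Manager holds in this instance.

No

(Salary=C35, EmpID=W33): 1 row → Manager = 84 ✓
(Salary=C92, EmpID=W33): 1 row → Manager = 93 ✓
(Salary=C37, EmpID=W33): 1 row → Manager = 96 ✓
(Salary=C35, EmpID=W46): 1 row → Manager = 87 ✓
(Salary=C17, EmpID=W46): 1 row → Manager = 86 ✓
(Salary=C37, EmpID=W46): 2 rows → Manager takes values {98, 91} — violation
(Salary=C17, EmpID=W98): 1 row → Manager = 85 ✓
(Salary=C92, EmpID=W46): 2 rows → Manager takes values {93, 90} — violation
Two rows agree on {Salary, EmpID} but differ on Manager, so {Salary, EmpID} -> Manager does not hold.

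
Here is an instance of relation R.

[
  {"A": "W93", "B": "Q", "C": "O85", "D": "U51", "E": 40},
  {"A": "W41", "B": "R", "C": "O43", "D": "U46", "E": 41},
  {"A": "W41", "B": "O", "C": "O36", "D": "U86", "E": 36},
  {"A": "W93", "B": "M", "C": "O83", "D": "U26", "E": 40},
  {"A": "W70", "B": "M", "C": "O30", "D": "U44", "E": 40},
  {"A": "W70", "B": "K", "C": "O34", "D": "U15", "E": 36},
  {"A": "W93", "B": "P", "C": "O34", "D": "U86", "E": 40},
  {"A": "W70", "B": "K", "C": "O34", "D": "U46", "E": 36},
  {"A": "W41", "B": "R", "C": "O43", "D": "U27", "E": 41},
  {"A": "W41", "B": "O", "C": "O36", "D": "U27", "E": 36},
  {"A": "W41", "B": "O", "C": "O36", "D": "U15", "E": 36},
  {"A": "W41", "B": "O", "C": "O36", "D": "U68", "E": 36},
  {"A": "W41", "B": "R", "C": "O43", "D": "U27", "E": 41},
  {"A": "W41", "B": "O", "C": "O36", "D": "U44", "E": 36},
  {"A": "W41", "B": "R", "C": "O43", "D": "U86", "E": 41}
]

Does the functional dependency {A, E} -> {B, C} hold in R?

No

(A=W93, E=40): 3 rows → {B,C} takes values {(Q, O85), (M, O83), (P, O34)} — violation
(A=W41, E=41): 4 rows → {B,C} = (R, O43), (R, O43), (R, O43), (R, O43) ✓
(A=W41, E=36): 5 rows → {B,C} = (O, O36), (O, O36), (O, O36), (O, O36), (O, O36) ✓
(A=W70, E=40): 1 row → {B,C} = (M, O30) ✓
(A=W70, E=36): 2 rows → {B,C} = (K, O34), (K, O34) ✓
Two rows agree on {A, E} but differ on {B, C}, so {A, E} -> {B, C} does not hold.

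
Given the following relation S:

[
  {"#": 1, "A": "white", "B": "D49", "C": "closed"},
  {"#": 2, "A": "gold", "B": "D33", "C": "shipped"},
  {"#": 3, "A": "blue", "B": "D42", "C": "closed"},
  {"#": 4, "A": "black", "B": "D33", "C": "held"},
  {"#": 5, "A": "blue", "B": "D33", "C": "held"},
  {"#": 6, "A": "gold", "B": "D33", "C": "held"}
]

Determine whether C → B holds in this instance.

No

C=closed: rows 1, 3 → B takes values {D49, D42} — violation
C=shipped: row 2 → B = D33 ✓
C=held: rows 4, 5, 6 → B = D33, D33, D33 ✓
Two rows agree on C but differ on B, so C → B does not hold.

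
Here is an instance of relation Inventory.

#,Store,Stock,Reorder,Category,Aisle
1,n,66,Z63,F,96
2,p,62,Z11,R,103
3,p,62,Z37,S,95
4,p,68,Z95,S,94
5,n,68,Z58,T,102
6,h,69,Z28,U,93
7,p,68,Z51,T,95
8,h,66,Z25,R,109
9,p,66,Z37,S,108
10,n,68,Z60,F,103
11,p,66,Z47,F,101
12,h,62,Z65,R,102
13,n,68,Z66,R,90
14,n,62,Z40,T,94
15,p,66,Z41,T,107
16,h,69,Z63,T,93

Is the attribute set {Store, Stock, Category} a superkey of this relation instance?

All 16 rows have distinct {Store, Stock, Category} values, so {Store, Stock, Category} → (all attributes) holds and {Store, Stock, Category} is a superkey.

Yes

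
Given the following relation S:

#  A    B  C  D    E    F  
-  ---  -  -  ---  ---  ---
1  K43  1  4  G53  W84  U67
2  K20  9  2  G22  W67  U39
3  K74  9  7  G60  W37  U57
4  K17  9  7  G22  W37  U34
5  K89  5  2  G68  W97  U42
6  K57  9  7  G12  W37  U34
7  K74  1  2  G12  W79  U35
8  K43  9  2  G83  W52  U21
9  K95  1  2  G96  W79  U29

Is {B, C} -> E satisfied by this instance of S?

(B=1, C=4): row 1 → E = W84 ✓
(B=9, C=2): rows 2, 8 → E takes values {W67, W52} — violation
(B=9, C=7): rows 3, 4, 6 → E = W37, W37, W37 ✓
(B=5, C=2): row 5 → E = W97 ✓
(B=1, C=2): rows 7, 9 → E = W79, W79 ✓
Two rows agree on {B, C} but differ on E, so {B, C} -> E does not hold.

No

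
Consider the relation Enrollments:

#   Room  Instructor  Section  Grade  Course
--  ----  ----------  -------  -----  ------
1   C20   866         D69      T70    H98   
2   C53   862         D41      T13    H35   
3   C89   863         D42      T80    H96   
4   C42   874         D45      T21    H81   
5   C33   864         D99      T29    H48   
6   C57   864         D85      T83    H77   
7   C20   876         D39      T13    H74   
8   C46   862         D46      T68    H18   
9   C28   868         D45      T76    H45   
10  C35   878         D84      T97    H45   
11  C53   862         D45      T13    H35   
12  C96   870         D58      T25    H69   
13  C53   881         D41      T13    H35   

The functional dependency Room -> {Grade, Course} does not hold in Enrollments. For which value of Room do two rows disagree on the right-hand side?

Room=C20: rows 1, 7 → {Grade,Course} takes values {(T70, H98), (T13, H74)} — violation
Room=C53: rows 2, 11, 13 → {Grade,Course} = (T13, H35), (T13, H35), (T13, H35) ✓
Room=C89: row 3 → {Grade,Course} = (T80, H96) ✓
Room=C42: row 4 → {Grade,Course} = (T21, H81) ✓
Room=C33: row 5 → {Grade,Course} = (T29, H48) ✓
Room=C57: row 6 → {Grade,Course} = (T83, H77) ✓
Room=C46: row 8 → {Grade,Course} = (T68, H18) ✓
Room=C28: row 9 → {Grade,Course} = (T76, H45) ✓
Room=C35: row 10 → {Grade,Course} = (T97, H45) ✓
Room=C96: row 12 → {Grade,Course} = (T25, H69) ✓
The only Room value with inconsistent RHS is Room=C20.

C20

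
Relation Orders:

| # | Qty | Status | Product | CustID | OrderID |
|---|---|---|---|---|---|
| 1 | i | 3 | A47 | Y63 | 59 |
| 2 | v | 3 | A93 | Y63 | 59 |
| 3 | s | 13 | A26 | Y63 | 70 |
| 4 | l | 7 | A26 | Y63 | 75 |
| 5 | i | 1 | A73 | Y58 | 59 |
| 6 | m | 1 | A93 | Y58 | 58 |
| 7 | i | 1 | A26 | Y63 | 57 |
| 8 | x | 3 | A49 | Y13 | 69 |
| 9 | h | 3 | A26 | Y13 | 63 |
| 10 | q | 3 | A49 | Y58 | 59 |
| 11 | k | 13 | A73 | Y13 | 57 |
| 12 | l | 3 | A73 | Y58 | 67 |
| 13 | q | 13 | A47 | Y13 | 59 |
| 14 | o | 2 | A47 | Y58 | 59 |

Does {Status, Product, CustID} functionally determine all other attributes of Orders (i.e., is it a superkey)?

Yes

All 14 rows have distinct {Status, Product, CustID} values, so {Status, Product, CustID} → (all attributes) holds and {Status, Product, CustID} is a superkey.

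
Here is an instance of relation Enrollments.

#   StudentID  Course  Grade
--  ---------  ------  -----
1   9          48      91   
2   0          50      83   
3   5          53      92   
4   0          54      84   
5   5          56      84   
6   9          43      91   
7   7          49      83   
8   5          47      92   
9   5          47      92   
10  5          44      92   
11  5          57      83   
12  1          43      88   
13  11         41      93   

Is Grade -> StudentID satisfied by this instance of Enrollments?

No

Grade=91: rows 1, 6 → StudentID = 9, 9 ✓
Grade=83: rows 2, 7, 11 → StudentID takes values {0, 7, 5} — violation
Grade=92: rows 3, 8, 9, 10 → StudentID = 5, 5, 5, 5 ✓
Grade=84: rows 4, 5 → StudentID takes values {0, 5} — violation
Grade=88: row 12 → StudentID = 1 ✓
Grade=93: row 13 → StudentID = 11 ✓
Two rows agree on Grade but differ on StudentID, so Grade -> StudentID does not hold.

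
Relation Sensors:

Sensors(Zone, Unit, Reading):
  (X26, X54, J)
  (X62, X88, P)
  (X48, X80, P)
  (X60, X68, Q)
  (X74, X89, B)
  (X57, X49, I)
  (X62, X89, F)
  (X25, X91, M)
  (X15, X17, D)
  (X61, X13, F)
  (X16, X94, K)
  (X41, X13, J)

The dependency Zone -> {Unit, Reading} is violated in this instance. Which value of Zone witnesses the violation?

X62

Zone=X26: 1 row → {Unit,Reading} = (X54, J) ✓
Zone=X62: 2 rows → {Unit,Reading} takes values {(X88, P), (X89, F)} — violation
Zone=X48: 1 row → {Unit,Reading} = (X80, P) ✓
Zone=X60: 1 row → {Unit,Reading} = (X68, Q) ✓
Zone=X74: 1 row → {Unit,Reading} = (X89, B) ✓
Zone=X57: 1 row → {Unit,Reading} = (X49, I) ✓
Zone=X25: 1 row → {Unit,Reading} = (X91, M) ✓
Zone=X15: 1 row → {Unit,Reading} = (X17, D) ✓
Zone=X61: 1 row → {Unit,Reading} = (X13, F) ✓
Zone=X16: 1 row → {Unit,Reading} = (X94, K) ✓
Zone=X41: 1 row → {Unit,Reading} = (X13, J) ✓
The only Zone value with inconsistent RHS is Zone=X62.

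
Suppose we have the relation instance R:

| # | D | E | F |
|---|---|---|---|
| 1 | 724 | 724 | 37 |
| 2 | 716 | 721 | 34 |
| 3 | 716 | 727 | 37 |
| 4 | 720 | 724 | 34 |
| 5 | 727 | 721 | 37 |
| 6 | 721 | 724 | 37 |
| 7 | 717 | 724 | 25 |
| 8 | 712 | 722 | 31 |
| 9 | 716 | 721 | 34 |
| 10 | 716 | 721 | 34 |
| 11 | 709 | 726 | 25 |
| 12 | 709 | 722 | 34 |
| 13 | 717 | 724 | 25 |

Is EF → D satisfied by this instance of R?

No

(E=724, F=37): rows 1, 6 → D takes values {724, 721} — violation
(E=721, F=34): rows 2, 9, 10 → D = 716, 716, 716 ✓
(E=727, F=37): row 3 → D = 716 ✓
(E=724, F=34): row 4 → D = 720 ✓
(E=721, F=37): row 5 → D = 727 ✓
(E=724, F=25): rows 7, 13 → D = 717, 717 ✓
(E=722, F=31): row 8 → D = 712 ✓
(E=726, F=25): row 11 → D = 709 ✓
(E=722, F=34): row 12 → D = 709 ✓
Two rows agree on EF but differ on D, so EF → D does not hold.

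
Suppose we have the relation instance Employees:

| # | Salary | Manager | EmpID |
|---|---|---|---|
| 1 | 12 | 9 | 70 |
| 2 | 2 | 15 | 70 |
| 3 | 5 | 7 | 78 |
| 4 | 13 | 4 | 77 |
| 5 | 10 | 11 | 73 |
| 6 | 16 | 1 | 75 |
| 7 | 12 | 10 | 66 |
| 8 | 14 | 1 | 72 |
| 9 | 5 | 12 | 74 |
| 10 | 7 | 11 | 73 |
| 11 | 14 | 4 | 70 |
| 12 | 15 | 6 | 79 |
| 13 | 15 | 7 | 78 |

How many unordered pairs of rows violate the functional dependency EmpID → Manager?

EmpID=70: violating pairs (1,2), (1,11), (2,11) — 3 pairs.
EmpID=78: all 2 rows agree on Manager — 0 pairs.
EmpID=73: all 2 rows agree on Manager — 0 pairs.

3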